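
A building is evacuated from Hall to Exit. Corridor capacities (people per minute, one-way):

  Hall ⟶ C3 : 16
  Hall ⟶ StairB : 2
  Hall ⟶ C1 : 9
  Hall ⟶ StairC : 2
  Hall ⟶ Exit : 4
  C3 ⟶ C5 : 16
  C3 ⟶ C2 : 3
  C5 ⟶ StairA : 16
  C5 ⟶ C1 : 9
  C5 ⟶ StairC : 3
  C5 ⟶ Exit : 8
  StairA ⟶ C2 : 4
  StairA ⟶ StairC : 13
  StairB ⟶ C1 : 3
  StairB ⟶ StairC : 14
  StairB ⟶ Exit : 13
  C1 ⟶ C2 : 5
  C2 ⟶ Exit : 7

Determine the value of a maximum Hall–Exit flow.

Augment Hall→Exit: bottleneck 4, flow now 4.
Augment Hall→StairB→Exit: bottleneck 2, flow now 6.
Augment Hall→C3→C5→Exit: bottleneck 8, flow now 14.
Augment Hall→C3→C2→Exit: bottleneck 3, flow now 17.
Augment Hall→C1→C2→Exit: bottleneck 4, flow now 21.
No augmenting path remains; maximum flow = 21.
In the residual graph, reachable from Hall: {Hall, C3, C5, StairA, C1, C2, StairC}.
Min-cut edges: Hall→StairB (2), Hall→Exit (4), C5→Exit (8), C2→Exit (7); capacity 2 + 4 + 8 + 7 = 21.
This cut is saturated, so no flow can exceed 21.

21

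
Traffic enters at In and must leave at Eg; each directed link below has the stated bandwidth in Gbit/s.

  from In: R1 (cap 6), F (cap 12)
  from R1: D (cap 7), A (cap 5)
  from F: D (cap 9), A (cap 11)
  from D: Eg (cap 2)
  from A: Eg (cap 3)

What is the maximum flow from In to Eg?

Augment In→R1→D→Eg: bottleneck 2, flow now 2.
Augment In→R1→A→Eg: bottleneck 3, flow now 5.
No augmenting path remains; maximum flow = 5.
In the residual graph, reachable from In: {In, R1, F, D, A}.
Min-cut edges: D→Eg (2), A→Eg (3); capacity 2 + 3 = 5.
This cut is saturated, so no flow can exceed 5.

5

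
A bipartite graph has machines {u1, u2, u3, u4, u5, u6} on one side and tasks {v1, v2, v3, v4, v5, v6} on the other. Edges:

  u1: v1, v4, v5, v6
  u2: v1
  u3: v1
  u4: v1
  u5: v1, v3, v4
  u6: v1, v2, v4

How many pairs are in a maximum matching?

Unit-capacity flow: source→left, listed edges, right→sink; max matching = max flow.
Augmenting path u1→v1 (+1); matched 1.
Augmenting path u5→v3 (+1); matched 2.
Augmenting path u6→v2 (+1); matched 3.
Augmenting path u2→v1→u1→v4 (+1); matched 4.
No augmenting path remains; maximum matching = 4.
König certificate: {u1, u5, u6, v1} is a vertex cover of size 4 (every listed pair touches it), so no matching can be larger.

4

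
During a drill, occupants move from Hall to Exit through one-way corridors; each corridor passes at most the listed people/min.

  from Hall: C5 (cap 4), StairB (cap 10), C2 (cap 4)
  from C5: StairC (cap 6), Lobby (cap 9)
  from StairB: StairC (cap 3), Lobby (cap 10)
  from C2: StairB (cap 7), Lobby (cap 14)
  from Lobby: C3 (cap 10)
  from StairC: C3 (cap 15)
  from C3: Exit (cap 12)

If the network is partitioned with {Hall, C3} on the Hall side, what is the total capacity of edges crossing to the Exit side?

30

Edges leaving {Hall, C3}: Hall→C5 (4), Hall→StairB (10), Hall→C2 (4), C3→Exit (12).
Cut capacity = 4 + 10 + 4 + 12 = 30.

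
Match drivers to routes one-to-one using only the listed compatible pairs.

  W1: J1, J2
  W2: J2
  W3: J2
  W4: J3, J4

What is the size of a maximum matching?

3

Unit-capacity flow: source→left, listed edges, right→sink; max matching = max flow.
Augmenting path W1→J1 (+1); matched 1.
Augmenting path W2→J2 (+1); matched 2.
Augmenting path W4→J3 (+1); matched 3.
No augmenting path remains; maximum matching = 3.
König certificate: {W1, W4, J2} is a vertex cover of size 3 (every listed pair touches it), so no matching can be larger.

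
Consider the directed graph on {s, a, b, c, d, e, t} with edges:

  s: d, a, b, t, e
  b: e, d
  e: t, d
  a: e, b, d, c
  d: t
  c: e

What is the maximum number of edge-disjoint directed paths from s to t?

Assign every edge capacity 1; by Menger, the answer equals the max flow.
Path s→t (+1); total 1.
Path s→d→t (+1); total 2.
Path s→e→t (+1); total 3.
No residual s→t path; max flow = 3.
Certifying cut of size 3: {d→t, e→t, s→t}.

3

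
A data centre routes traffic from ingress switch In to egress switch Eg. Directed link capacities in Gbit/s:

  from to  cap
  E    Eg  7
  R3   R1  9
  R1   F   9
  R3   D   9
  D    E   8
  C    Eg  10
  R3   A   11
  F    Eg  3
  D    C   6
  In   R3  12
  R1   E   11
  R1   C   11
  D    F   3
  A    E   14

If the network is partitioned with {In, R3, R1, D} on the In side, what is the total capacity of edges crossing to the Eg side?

Edges leaving {In, R3, R1, D}: R3→A (11), R1→E (11), R1→F (9), R1→C (11), D→E (8), D→F (3), D→C (6).
Cut capacity = 11 + 11 + 9 + 11 + 8 + 3 + 6 = 59.

59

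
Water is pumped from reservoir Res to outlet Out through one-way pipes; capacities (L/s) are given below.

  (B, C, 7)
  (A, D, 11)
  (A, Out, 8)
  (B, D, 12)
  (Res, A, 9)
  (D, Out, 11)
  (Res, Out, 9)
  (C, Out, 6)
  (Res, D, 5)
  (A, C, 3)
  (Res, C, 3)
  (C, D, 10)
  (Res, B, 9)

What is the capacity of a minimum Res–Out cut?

34

Augment Res→Out: bottleneck 9, flow now 9.
Augment Res→A→Out: bottleneck 8, flow now 17.
Augment Res→C→Out: bottleneck 3, flow now 20.
Augment Res→D→Out: bottleneck 5, flow now 25.
Augment Res→A→C→Out: bottleneck 1, flow now 26.
Augment Res→B→C→Out: bottleneck 2, flow now 28.
Augment Res→B→D→Out: bottleneck 6, flow now 34.
No augmenting path remains; maximum flow = 34.
By max-flow min-cut, the minimum cut capacity equals the max flow.
In the residual graph, reachable from Res: {Res, A, B, C, D}.
Min-cut edges: Res→Out (9), A→Out (8), C→Out (6), D→Out (11); capacity 9 + 8 + 6 + 11 = 34.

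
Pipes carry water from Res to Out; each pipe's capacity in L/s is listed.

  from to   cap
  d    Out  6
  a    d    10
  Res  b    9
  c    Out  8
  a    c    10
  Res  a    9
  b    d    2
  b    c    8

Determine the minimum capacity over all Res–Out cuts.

14

Augment Res→a→c→Out: bottleneck 8, flow now 8.
Augment Res→a→d→Out: bottleneck 1, flow now 9.
Augment Res→b→d→Out: bottleneck 2, flow now 11.
Augment Res→b→c→a→d→Out: bottleneck 3, flow now 14. (uses reverse residual edge)
No augmenting path remains; maximum flow = 14.
By max-flow min-cut, the minimum cut capacity equals the max flow.
In the residual graph, reachable from Res: {Res, a, b, c, d}.
Min-cut edges: c→Out (8), d→Out (6); capacity 8 + 6 = 14.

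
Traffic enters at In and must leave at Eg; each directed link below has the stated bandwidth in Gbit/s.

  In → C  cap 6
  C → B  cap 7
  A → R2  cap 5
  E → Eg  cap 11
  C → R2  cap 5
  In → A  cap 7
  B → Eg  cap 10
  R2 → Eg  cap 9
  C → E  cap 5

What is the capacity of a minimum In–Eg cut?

11

Augment In→C→R2→Eg: bottleneck 5, flow now 5.
Augment In→C→B→Eg: bottleneck 1, flow now 6.
Augment In→A→R2→Eg: bottleneck 4, flow now 10.
Augment In→A→R2→C→B→Eg: bottleneck 1, flow now 11. (uses reverse residual edge)
No augmenting path remains; maximum flow = 11.
By max-flow min-cut, the minimum cut capacity equals the max flow.
In the residual graph, reachable from In: {In, A}.
Min-cut edges: In→C (6), A→R2 (5); capacity 6 + 5 = 11.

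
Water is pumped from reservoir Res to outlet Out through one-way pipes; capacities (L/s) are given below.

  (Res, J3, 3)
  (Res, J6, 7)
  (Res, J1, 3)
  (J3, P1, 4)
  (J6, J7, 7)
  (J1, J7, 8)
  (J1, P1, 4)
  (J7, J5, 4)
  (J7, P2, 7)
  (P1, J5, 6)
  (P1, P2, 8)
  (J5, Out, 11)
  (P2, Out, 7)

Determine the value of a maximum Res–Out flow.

Augment Res→J3→P1→J5→Out: bottleneck 3, flow now 3.
Augment Res→J6→J7→J5→Out: bottleneck 4, flow now 7.
Augment Res→J6→J7→P2→Out: bottleneck 3, flow now 10.
Augment Res→J1→J7→P2→Out: bottleneck 3, flow now 13.
No augmenting path remains; maximum flow = 13.
In the residual graph, reachable from Res: {Res}.
Min-cut edges: Res→J3 (3), Res→J6 (7), Res→J1 (3); capacity 3 + 7 + 3 = 13.
This cut is saturated, so no flow can exceed 13.

13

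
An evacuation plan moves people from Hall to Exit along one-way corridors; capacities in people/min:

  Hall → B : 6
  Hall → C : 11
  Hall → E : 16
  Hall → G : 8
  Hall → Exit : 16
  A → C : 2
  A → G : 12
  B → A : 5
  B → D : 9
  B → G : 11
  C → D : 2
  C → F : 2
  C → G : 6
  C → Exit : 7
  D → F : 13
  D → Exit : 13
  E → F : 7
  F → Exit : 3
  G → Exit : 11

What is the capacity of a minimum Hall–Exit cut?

44

Augment Hall→Exit: bottleneck 16, flow now 16.
Augment Hall→C→Exit: bottleneck 7, flow now 23.
Augment Hall→G→Exit: bottleneck 8, flow now 31.
Augment Hall→B→D→Exit: bottleneck 6, flow now 37.
Augment Hall→C→D→Exit: bottleneck 2, flow now 39.
Augment Hall→C→F→Exit: bottleneck 2, flow now 41.
Augment Hall→E→F→Exit: bottleneck 1, flow now 42.
Augment Hall→E→F→C→G→Exit: bottleneck 2, flow now 44. (uses reverse residual edge)
No augmenting path remains; maximum flow = 44.
By max-flow min-cut, the minimum cut capacity equals the max flow.
In the residual graph, reachable from Hall: {Hall, E, F}.
Min-cut edges: Hall→B (6), Hall→C (11), Hall→G (8), Hall→Exit (16), F→Exit (3); capacity 6 + 11 + 8 + 16 + 3 = 44.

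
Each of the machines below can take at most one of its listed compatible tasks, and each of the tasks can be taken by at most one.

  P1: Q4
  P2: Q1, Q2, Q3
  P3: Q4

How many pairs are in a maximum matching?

2

Unit-capacity flow: source→left, listed edges, right→sink; max matching = max flow.
Augmenting path P1→Q4 (+1); matched 1.
Augmenting path P2→Q1 (+1); matched 2.
No augmenting path remains; maximum matching = 2.
König certificate: {P2, Q4} is a vertex cover of size 2 (every listed pair touches it), so no matching can be larger.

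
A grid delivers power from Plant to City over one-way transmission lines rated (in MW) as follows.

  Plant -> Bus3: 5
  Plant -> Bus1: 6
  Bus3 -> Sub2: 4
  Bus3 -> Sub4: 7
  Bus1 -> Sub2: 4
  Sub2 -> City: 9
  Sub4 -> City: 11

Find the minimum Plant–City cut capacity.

9

Augment Plant→Bus3→Sub2→City: bottleneck 4, flow now 4.
Augment Plant→Bus3→Sub4→City: bottleneck 1, flow now 5.
Augment Plant→Bus1→Sub2→City: bottleneck 4, flow now 9.
No augmenting path remains; maximum flow = 9.
By max-flow min-cut, the minimum cut capacity equals the max flow.
In the residual graph, reachable from Plant: {Plant, Bus1}.
Min-cut edges: Plant→Bus3 (5), Bus1→Sub2 (4); capacity 5 + 4 = 9.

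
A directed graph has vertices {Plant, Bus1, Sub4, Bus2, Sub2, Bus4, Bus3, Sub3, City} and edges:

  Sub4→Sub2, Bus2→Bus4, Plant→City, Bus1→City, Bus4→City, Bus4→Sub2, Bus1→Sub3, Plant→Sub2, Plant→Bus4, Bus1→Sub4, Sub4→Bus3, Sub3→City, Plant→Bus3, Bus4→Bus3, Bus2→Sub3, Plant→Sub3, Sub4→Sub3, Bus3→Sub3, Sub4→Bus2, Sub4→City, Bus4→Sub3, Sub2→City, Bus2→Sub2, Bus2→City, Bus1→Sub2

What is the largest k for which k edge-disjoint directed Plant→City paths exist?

4

Assign every edge capacity 1; by Menger, the answer equals the max flow.
Path Plant→City (+1); total 1.
Path Plant→Sub2→City (+1); total 2.
Path Plant→Bus4→City (+1); total 3.
Path Plant→Sub3→City (+1); total 4.
No residual Plant→City path; max flow = 4.
Certifying cut of size 4: {Plant→Bus4, Plant→City, Plant→Sub2, Sub3→City}.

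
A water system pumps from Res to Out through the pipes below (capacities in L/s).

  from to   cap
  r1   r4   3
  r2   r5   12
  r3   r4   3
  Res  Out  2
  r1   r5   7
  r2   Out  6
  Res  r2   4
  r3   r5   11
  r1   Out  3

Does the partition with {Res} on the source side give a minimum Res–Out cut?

Yes — it is a minimum cut (capacity 6).

Given cut capacity: 4 + 2 = 6.
Augment Res→Out: bottleneck 2, flow now 2.
Augment Res→r2→Out: bottleneck 4, flow now 6.
No augmenting path remains; maximum flow = 6.
Cut capacity 6 equals the max flow, so it is a minimum cut.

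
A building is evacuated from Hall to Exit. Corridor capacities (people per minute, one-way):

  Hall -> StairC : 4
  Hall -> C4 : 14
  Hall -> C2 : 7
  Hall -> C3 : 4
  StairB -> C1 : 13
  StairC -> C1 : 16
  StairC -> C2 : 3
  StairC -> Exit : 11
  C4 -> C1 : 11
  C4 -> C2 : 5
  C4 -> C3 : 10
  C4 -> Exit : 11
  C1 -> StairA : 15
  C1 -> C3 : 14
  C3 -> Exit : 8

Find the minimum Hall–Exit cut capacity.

22

Augment Hall→StairC→Exit: bottleneck 4, flow now 4.
Augment Hall→C4→Exit: bottleneck 11, flow now 15.
Augment Hall→C3→Exit: bottleneck 4, flow now 19.
Augment Hall→C4→C3→Exit: bottleneck 3, flow now 22.
No augmenting path remains; maximum flow = 22.
By max-flow min-cut, the minimum cut capacity equals the max flow.
In the residual graph, reachable from Hall: {Hall, C2}.
Min-cut edges: Hall→StairC (4), Hall→C4 (14), Hall→C3 (4); capacity 4 + 14 + 4 = 22.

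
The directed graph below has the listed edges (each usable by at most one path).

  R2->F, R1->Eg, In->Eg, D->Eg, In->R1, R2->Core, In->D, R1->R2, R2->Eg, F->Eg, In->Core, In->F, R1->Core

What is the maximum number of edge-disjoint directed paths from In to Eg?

Assign every edge capacity 1; by Menger, the answer equals the max flow.
Path In→Eg (+1); total 1.
Path In→R1→Eg (+1); total 2.
Path In→D→Eg (+1); total 3.
Path In→F→Eg (+1); total 4.
No residual In→Eg path; max flow = 4.
Certifying cut of size 4: {In→D, In→Eg, In→F, In→R1}.

4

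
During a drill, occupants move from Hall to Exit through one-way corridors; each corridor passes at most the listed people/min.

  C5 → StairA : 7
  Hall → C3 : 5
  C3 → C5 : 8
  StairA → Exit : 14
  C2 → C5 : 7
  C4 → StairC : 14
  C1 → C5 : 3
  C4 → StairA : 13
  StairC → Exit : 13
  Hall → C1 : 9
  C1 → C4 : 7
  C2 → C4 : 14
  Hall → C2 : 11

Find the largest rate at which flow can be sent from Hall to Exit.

25

Augment Hall→C1→C5→StairA→Exit: bottleneck 3, flow now 3.
Augment Hall→C1→C4→StairA→Exit: bottleneck 6, flow now 9.
Augment Hall→C3→C5→StairA→Exit: bottleneck 4, flow now 13.
Augment Hall→C2→C4→StairA→Exit: bottleneck 1, flow now 14.
Augment Hall→C2→C4→StairC→Exit: bottleneck 10, flow now 24.
Augment Hall→C3→C5→C1→C4→StairC→Exit: bottleneck 1, flow now 25. (uses reverse residual edge)
No augmenting path remains; maximum flow = 25.
In the residual graph, reachable from Hall: {Hall}.
Min-cut edges: Hall→C1 (9), Hall→C3 (5), Hall→C2 (11); capacity 9 + 5 + 11 = 25.
This cut is saturated, so no flow can exceed 25.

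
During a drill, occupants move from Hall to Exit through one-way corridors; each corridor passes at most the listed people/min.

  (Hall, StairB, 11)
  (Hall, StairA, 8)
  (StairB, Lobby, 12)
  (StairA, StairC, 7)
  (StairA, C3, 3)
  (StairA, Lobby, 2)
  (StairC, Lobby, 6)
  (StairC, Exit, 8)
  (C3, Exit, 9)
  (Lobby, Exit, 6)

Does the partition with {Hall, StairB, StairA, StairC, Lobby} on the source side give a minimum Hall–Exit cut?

Given cut capacity: 3 + 8 + 6 = 17.
Augment Hall→StairB→Lobby→Exit: bottleneck 6, flow now 6.
Augment Hall→StairA→StairC→Exit: bottleneck 7, flow now 13.
Augment Hall→StairA→C3→Exit: bottleneck 1, flow now 14.
No augmenting path remains; maximum flow = 14.
In the residual graph, reachable from Hall: {Hall, StairB, Lobby}.
Min-cut edges: Hall→StairA (8), Lobby→Exit (6); capacity 8 + 6 = 14.
Cut capacity 17 exceeds the max flow 14, so it is not minimum.

No — its capacity is 17, but the minimum cut has capacity 14.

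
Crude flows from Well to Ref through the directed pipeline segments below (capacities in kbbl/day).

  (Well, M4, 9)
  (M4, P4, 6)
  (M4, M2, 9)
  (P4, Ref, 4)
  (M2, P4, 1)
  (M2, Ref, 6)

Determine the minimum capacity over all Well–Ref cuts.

Augment Well→M4→P4→Ref: bottleneck 4, flow now 4.
Augment Well→M4→M2→Ref: bottleneck 5, flow now 9.
No augmenting path remains; maximum flow = 9.
By max-flow min-cut, the minimum cut capacity equals the max flow.
In the residual graph, reachable from Well: {Well}.
Min-cut edges: Well→M4 (9); capacity 9 = 9.

9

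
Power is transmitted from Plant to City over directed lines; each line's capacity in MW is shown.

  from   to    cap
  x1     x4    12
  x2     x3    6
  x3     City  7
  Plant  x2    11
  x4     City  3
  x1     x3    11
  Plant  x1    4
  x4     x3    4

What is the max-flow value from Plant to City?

10

Augment Plant→x1→x3→City: bottleneck 4, flow now 4.
Augment Plant→x2→x3→City: bottleneck 3, flow now 7.
Augment Plant→x2→x3→x1→x4→City: bottleneck 3, flow now 10. (uses reverse residual edge)
No augmenting path remains; maximum flow = 10.
In the residual graph, reachable from Plant: {Plant, x2}.
Min-cut edges: Plant→x1 (4), x2→x3 (6); capacity 4 + 6 = 10.
This cut is saturated, so no flow can exceed 10.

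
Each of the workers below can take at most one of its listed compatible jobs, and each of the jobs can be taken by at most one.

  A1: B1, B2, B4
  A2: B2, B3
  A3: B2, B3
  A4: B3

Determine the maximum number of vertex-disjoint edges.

3

Unit-capacity flow: source→left, listed edges, right→sink; max matching = max flow.
Augmenting path A1→B1 (+1); matched 1.
Augmenting path A2→B2 (+1); matched 2.
Augmenting path A3→B3 (+1); matched 3.
No augmenting path remains; maximum matching = 3.
König certificate: {A1, B2, B3} is a vertex cover of size 3 (every listed pair touches it), so no matching can be larger.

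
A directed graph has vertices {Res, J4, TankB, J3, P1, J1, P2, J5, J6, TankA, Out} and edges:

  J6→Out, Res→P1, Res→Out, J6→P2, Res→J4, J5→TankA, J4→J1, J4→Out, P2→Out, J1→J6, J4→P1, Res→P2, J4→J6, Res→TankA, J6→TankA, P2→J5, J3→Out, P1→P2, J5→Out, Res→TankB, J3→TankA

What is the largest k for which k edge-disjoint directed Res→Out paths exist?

4

Assign every edge capacity 1; by Menger, the answer equals the max flow.
Path Res→Out (+1); total 1.
Path Res→J4→Out (+1); total 2.
Path Res→P2→Out (+1); total 3.
Path Res→P1→P2→J5→Out (+1); total 4.
No residual Res→Out path; max flow = 4.
Certifying cut of size 4: {Res→J4, Res→Out, Res→P1, Res→P2}.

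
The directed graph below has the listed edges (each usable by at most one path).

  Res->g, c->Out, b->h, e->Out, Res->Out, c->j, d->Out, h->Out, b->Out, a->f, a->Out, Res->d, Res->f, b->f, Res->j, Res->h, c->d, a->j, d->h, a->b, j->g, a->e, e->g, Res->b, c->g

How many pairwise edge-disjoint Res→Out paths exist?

Assign every edge capacity 1; by Menger, the answer equals the max flow.
Path Res→Out (+1); total 1.
Path Res→b→Out (+1); total 2.
Path Res→d→Out (+1); total 3.
Path Res→h→Out (+1); total 4.
No residual Res→Out path; max flow = 4.
Certifying cut of size 4: {Res→Out, Res→b, Res→d, Res→h}.

4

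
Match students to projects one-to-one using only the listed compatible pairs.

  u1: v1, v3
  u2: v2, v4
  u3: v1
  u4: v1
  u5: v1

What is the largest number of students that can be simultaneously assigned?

3

Unit-capacity flow: source→left, listed edges, right→sink; max matching = max flow.
Augmenting path u1→v1 (+1); matched 1.
Augmenting path u2→v2 (+1); matched 2.
Augmenting path u3→v1→u1→v3 (+1); matched 3.
No augmenting path remains; maximum matching = 3.
König certificate: {u1, u2, v1} is a vertex cover of size 3 (every listed pair touches it), so no matching can be larger.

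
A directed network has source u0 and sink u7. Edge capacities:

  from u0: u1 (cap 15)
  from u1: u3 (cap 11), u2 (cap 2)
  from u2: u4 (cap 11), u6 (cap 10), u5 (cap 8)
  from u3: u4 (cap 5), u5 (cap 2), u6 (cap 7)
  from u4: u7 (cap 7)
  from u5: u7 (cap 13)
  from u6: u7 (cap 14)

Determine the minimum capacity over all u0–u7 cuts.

Augment u0→u1→u2→u4→u7: bottleneck 2, flow now 2.
Augment u0→u1→u3→u4→u7: bottleneck 5, flow now 7.
Augment u0→u1→u3→u5→u7: bottleneck 2, flow now 9.
Augment u0→u1→u3→u6→u7: bottleneck 4, flow now 13.
No augmenting path remains; maximum flow = 13.
By max-flow min-cut, the minimum cut capacity equals the max flow.
In the residual graph, reachable from u0: {u0, u1}.
Min-cut edges: u1→u2 (2), u1→u3 (11); capacity 2 + 11 = 13.

13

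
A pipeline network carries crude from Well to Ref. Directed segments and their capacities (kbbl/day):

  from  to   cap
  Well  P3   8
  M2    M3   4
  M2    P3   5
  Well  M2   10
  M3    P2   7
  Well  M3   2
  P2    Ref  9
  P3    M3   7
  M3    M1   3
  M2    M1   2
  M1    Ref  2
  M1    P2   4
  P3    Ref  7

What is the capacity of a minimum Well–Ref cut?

Augment Well→P3→Ref: bottleneck 7, flow now 7.
Augment Well→M2→M1→Ref: bottleneck 2, flow now 9.
Augment Well→M3→P2→Ref: bottleneck 2, flow now 11.
Augment Well→M2→M3→P2→Ref: bottleneck 4, flow now 15.
Augment Well→P3→M3→P2→Ref: bottleneck 1, flow now 16.
Augment Well→M2→P3→M3→M1→P2→Ref: bottleneck 2, flow now 18.
No augmenting path remains; maximum flow = 18.
By max-flow min-cut, the minimum cut capacity equals the max flow.
In the residual graph, reachable from Well: {Well, M2, P3, M3, M1, P2}.
Min-cut edges: P3→Ref (7), M1→Ref (2), P2→Ref (9); capacity 7 + 2 + 9 = 18.

18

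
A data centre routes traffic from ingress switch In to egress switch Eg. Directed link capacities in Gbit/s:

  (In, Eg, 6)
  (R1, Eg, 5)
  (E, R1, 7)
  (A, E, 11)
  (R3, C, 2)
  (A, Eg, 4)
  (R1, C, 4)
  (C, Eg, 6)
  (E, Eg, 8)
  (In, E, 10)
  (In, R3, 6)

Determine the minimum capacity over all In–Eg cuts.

Augment In→Eg: bottleneck 6, flow now 6.
Augment In→E→Eg: bottleneck 8, flow now 14.
Augment In→R3→C→Eg: bottleneck 2, flow now 16.
Augment In→E→R1→Eg: bottleneck 2, flow now 18.
No augmenting path remains; maximum flow = 18.
By max-flow min-cut, the minimum cut capacity equals the max flow.
In the residual graph, reachable from In: {In, R3}.
Min-cut edges: In→E (10), In→Eg (6), R3→C (2); capacity 10 + 6 + 2 = 18.

18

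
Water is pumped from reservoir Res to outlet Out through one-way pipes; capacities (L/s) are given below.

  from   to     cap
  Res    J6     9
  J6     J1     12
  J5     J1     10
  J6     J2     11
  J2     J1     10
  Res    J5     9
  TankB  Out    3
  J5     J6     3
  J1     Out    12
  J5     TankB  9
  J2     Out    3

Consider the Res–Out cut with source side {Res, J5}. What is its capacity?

31

Edges leaving {Res, J5}: Res→J6 (9), J5→J6 (3), J5→TankB (9), J5→J1 (10).
Cut capacity = 9 + 3 + 9 + 10 = 31.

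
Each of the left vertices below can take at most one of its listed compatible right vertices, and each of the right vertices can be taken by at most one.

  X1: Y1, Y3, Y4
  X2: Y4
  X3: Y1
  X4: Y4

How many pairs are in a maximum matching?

3

Unit-capacity flow: source→left, listed edges, right→sink; max matching = max flow.
Augmenting path X1→Y1 (+1); matched 1.
Augmenting path X2→Y4 (+1); matched 2.
Augmenting path X3→Y1→X1→Y3 (+1); matched 3.
No augmenting path remains; maximum matching = 3.
König certificate: {X1, X3, Y4} is a vertex cover of size 3 (every listed pair touches it), so no matching can be larger.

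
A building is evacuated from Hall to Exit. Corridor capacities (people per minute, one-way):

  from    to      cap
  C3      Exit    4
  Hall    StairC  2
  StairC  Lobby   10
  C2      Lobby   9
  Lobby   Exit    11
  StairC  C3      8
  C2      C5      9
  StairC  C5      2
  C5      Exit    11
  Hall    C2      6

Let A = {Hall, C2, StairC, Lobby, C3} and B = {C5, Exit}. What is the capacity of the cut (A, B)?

Edges leaving {Hall, C2, StairC, Lobby, C3}: C2→C5 (9), StairC→C5 (2), Lobby→Exit (11), C3→Exit (4).
Cut capacity = 9 + 2 + 11 + 4 = 26.

26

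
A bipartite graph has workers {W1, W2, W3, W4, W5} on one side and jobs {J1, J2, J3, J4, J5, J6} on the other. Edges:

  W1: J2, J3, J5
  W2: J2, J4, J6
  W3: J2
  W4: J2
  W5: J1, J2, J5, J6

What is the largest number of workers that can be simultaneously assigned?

4

Unit-capacity flow: source→left, listed edges, right→sink; max matching = max flow.
Augmenting path W1→J2 (+1); matched 1.
Augmenting path W2→J4 (+1); matched 2.
Augmenting path W5→J1 (+1); matched 3.
Augmenting path W3→J2→W1→J3 (+1); matched 4.
No augmenting path remains; maximum matching = 4.
König certificate: {W1, W2, W5, J2} is a vertex cover of size 4 (every listed pair touches it), so no matching can be larger.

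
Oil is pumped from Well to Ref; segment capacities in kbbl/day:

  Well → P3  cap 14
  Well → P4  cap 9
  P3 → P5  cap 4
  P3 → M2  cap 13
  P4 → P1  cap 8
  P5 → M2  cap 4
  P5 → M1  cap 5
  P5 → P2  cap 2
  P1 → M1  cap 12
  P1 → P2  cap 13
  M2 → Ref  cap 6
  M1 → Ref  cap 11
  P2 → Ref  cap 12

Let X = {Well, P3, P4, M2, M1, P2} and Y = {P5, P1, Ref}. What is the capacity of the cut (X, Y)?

Edges leaving {Well, P3, P4, M2, M1, P2}: P3→P5 (4), P4→P1 (8), M2→Ref (6), M1→Ref (11), P2→Ref (12).
Cut capacity = 4 + 8 + 6 + 11 + 12 = 41.

41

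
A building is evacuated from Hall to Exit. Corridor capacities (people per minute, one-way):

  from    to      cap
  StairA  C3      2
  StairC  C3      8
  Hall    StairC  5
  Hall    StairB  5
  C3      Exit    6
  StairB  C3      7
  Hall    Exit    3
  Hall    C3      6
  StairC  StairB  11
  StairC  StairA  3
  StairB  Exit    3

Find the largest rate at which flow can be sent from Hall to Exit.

Augment Hall→Exit: bottleneck 3, flow now 3.
Augment Hall→StairB→Exit: bottleneck 3, flow now 6.
Augment Hall→C3→Exit: bottleneck 6, flow now 12.
No augmenting path remains; maximum flow = 12.
In the residual graph, reachable from Hall: {Hall, StairC, StairA, StairB, C3}.
Min-cut edges: Hall→Exit (3), StairB→Exit (3), C3→Exit (6); capacity 3 + 3 + 6 = 12.
This cut is saturated, so no flow can exceed 12.

12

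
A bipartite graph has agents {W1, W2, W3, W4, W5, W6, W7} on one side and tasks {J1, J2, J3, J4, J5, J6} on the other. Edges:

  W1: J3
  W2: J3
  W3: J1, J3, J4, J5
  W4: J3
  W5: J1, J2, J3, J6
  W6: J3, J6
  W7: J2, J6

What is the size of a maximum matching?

5

Unit-capacity flow: source→left, listed edges, right→sink; max matching = max flow.
Augmenting path W1→J3 (+1); matched 1.
Augmenting path W3→J1 (+1); matched 2.
Augmenting path W5→J2 (+1); matched 3.
Augmenting path W6→J6 (+1); matched 4.
Augmenting path W7→J2→W5→J1→W3→J4 (+1); matched 5.
No augmenting path remains; maximum matching = 5.
König certificate: {W3, W5, W6, W7, J3} is a vertex cover of size 5 (every listed pair touches it), so no matching can be larger.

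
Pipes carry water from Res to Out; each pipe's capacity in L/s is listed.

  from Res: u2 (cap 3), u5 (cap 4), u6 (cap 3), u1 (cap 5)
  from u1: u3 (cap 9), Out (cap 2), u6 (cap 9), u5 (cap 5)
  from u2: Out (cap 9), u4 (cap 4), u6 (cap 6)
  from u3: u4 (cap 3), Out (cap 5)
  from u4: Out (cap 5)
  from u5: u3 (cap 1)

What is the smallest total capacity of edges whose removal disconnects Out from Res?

9

Augment Res→u1→Out: bottleneck 2, flow now 2.
Augment Res→u2→Out: bottleneck 3, flow now 5.
Augment Res→u1→u3→Out: bottleneck 3, flow now 8.
Augment Res→u5→u3→Out: bottleneck 1, flow now 9.
No augmenting path remains; maximum flow = 9.
By max-flow min-cut, the minimum cut capacity equals the max flow.
In the residual graph, reachable from Res: {Res, u5, u6}.
Min-cut edges: Res→u1 (5), Res→u2 (3), u5→u3 (1); capacity 5 + 3 + 1 = 9.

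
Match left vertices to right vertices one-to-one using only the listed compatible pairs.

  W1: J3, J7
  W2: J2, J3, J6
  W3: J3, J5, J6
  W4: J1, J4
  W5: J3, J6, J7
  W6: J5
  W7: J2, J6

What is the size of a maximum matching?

Unit-capacity flow: source→left, listed edges, right→sink; max matching = max flow.
Augmenting path W1→J3 (+1); matched 1.
Augmenting path W2→J2 (+1); matched 2.
Augmenting path W3→J5 (+1); matched 3.
Augmenting path W4→J1 (+1); matched 4.
Augmenting path W5→J6 (+1); matched 5.
Augmenting path W7→J6→W5→J7 (+1); matched 6.
No augmenting path remains; maximum matching = 6.
König certificate: {W4, J2, J3, J5, J6, J7} is a vertex cover of size 6 (every listed pair touches it), so no matching can be larger.

6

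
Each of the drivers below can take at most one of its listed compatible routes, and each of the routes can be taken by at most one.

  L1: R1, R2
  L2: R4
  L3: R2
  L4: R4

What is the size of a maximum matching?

Unit-capacity flow: source→left, listed edges, right→sink; max matching = max flow.
Augmenting path L1→R1 (+1); matched 1.
Augmenting path L2→R4 (+1); matched 2.
Augmenting path L3→R2 (+1); matched 3.
No augmenting path remains; maximum matching = 3.
König certificate: {L1, L3, R4} is a vertex cover of size 3 (every listed pair touches it), so no matching can be larger.

3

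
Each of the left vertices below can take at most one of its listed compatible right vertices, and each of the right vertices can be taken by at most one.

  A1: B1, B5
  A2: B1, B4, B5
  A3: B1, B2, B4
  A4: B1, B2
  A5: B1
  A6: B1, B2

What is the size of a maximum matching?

4

Unit-capacity flow: source→left, listed edges, right→sink; max matching = max flow.
Augmenting path A1→B1 (+1); matched 1.
Augmenting path A2→B4 (+1); matched 2.
Augmenting path A3→B2 (+1); matched 3.
Augmenting path A4→B1→A1→B5 (+1); matched 4.
No augmenting path remains; maximum matching = 4.
König certificate: {B1, B2, B4, B5} is a vertex cover of size 4 (every listed pair touches it), so no matching can be larger.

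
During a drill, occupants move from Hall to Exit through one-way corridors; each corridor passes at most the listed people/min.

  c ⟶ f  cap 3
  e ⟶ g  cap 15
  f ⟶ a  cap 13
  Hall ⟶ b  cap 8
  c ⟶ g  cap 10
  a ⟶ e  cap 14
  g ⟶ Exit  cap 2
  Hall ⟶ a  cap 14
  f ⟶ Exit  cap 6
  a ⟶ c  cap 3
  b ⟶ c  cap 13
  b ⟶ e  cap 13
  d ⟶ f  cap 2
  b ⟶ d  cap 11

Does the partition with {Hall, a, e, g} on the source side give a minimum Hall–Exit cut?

No — its capacity is 13, but the minimum cut has capacity 7.

Given cut capacity: 8 + 3 + 2 = 13.
Augment Hall→a→c→f→Exit: bottleneck 3, flow now 3.
Augment Hall→a→e→g→Exit: bottleneck 2, flow now 5.
Augment Hall→b→d→f→Exit: bottleneck 2, flow now 7.
No augmenting path remains; maximum flow = 7.
In the residual graph, reachable from Hall: {Hall, a, b, c, d, e, g}.
Min-cut edges: c→f (3), d→f (2), g→Exit (2); capacity 3 + 2 + 2 = 7.
Cut capacity 13 exceeds the max flow 7, so it is not minimum.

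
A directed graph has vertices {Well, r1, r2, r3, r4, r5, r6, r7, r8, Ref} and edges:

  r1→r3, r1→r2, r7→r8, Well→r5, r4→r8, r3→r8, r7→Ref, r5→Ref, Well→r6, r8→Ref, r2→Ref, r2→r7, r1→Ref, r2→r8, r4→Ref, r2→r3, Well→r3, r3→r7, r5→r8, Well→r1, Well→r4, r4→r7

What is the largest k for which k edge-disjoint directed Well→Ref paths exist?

Assign every edge capacity 1; by Menger, the answer equals the max flow.
Path Well→r1→Ref (+1); total 1.
Path Well→r4→Ref (+1); total 2.
Path Well→r5→Ref (+1); total 3.
Path Well→r3→r7→Ref (+1); total 4.
No residual Well→Ref path; max flow = 4.
Certifying cut of size 4: {Well→r1, Well→r3, Well→r4, Well→r5}.

4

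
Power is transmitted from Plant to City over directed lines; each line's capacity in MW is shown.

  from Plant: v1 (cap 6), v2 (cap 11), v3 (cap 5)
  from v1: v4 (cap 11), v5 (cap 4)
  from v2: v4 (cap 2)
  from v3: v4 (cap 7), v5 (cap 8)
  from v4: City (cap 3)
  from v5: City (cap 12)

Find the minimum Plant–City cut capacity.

12

Augment Plant→v1→v4→City: bottleneck 3, flow now 3.
Augment Plant→v1→v5→City: bottleneck 3, flow now 6.
Augment Plant→v3→v5→City: bottleneck 5, flow now 11.
Augment Plant→v2→v4→v1→v5→City: bottleneck 1, flow now 12. (uses reverse residual edge)
No augmenting path remains; maximum flow = 12.
By max-flow min-cut, the minimum cut capacity equals the max flow.
In the residual graph, reachable from Plant: {Plant, v1, v2, v4}.
Min-cut edges: Plant→v3 (5), v1→v5 (4), v4→City (3); capacity 5 + 4 + 3 = 12.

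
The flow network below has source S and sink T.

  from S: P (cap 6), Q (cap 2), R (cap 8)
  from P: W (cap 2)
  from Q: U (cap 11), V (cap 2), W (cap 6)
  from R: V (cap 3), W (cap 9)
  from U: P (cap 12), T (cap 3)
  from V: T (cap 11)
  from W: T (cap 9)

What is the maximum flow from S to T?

Augment S→P→W→T: bottleneck 2, flow now 2.
Augment S→Q→U→T: bottleneck 2, flow now 4.
Augment S→R→V→T: bottleneck 3, flow now 7.
Augment S→R→W→T: bottleneck 5, flow now 12.
No augmenting path remains; maximum flow = 12.
In the residual graph, reachable from S: {S, P}.
Min-cut edges: S→Q (2), S→R (8), P→W (2); capacity 2 + 8 + 2 = 12.
This cut is saturated, so no flow can exceed 12.

12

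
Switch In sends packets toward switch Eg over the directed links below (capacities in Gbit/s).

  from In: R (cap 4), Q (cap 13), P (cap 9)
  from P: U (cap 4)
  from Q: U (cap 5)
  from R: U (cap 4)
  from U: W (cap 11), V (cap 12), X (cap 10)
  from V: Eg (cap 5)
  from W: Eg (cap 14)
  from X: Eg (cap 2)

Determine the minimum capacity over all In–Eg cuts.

13

Augment In→P→U→V→Eg: bottleneck 4, flow now 4.
Augment In→Q→U→V→Eg: bottleneck 1, flow now 5.
Augment In→Q→U→W→Eg: bottleneck 4, flow now 9.
Augment In→R→U→W→Eg: bottleneck 4, flow now 13.
No augmenting path remains; maximum flow = 13.
By max-flow min-cut, the minimum cut capacity equals the max flow.
In the residual graph, reachable from In: {In, P, Q}.
Min-cut edges: In→R (4), P→U (4), Q→U (5); capacity 4 + 4 + 5 = 13.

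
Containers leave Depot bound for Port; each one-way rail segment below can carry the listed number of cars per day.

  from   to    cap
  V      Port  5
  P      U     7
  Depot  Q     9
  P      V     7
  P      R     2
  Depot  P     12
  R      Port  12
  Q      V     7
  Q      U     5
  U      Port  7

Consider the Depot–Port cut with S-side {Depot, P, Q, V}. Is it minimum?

No — its capacity is 19, but the minimum cut has capacity 14.

Given cut capacity: 2 + 7 + 5 + 5 = 19.
Augment Depot→P→R→Port: bottleneck 2, flow now 2.
Augment Depot→P→U→Port: bottleneck 7, flow now 9.
Augment Depot→P→V→Port: bottleneck 3, flow now 12.
Augment Depot→Q→V→Port: bottleneck 2, flow now 14.
No augmenting path remains; maximum flow = 14.
In the residual graph, reachable from Depot: {Depot, P, Q, U, V}.
Min-cut edges: P→R (2), U→Port (7), V→Port (5); capacity 2 + 7 + 5 = 14.
Cut capacity 19 exceeds the max flow 14, so it is not minimum.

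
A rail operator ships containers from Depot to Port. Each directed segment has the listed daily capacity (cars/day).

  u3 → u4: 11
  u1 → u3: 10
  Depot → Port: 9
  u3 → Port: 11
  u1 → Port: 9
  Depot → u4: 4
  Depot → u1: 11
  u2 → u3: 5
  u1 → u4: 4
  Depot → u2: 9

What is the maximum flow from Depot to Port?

Augment Depot→Port: bottleneck 9, flow now 9.
Augment Depot→u1→Port: bottleneck 9, flow now 18.
Augment Depot→u1→u3→Port: bottleneck 2, flow now 20.
Augment Depot→u2→u3→Port: bottleneck 5, flow now 25.
No augmenting path remains; maximum flow = 25.
In the residual graph, reachable from Depot: {Depot, u2, u4}.
Min-cut edges: Depot→u1 (11), Depot→Port (9), u2→u3 (5); capacity 11 + 9 + 5 = 25.
This cut is saturated, so no flow can exceed 25.

25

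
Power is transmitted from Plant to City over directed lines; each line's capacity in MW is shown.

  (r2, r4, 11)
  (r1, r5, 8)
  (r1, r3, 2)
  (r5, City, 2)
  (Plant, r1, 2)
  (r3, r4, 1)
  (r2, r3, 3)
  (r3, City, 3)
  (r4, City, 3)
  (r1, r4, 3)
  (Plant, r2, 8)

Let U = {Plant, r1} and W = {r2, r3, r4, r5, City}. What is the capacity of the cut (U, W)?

21

Edges leaving {Plant, r1}: Plant→r2 (8), r1→r3 (2), r1→r4 (3), r1→r5 (8).
Cut capacity = 8 + 2 + 3 + 8 = 21.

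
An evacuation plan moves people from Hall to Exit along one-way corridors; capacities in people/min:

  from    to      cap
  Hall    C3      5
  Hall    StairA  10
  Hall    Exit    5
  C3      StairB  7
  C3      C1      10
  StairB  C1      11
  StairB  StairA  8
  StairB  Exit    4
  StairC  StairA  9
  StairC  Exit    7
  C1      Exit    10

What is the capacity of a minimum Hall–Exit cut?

Augment Hall→Exit: bottleneck 5, flow now 5.
Augment Hall→C3→StairB→Exit: bottleneck 4, flow now 9.
Augment Hall→C3→C1→Exit: bottleneck 1, flow now 10.
No augmenting path remains; maximum flow = 10.
By max-flow min-cut, the minimum cut capacity equals the max flow.
In the residual graph, reachable from Hall: {Hall, StairA}.
Min-cut edges: Hall→C3 (5), Hall→Exit (5); capacity 5 + 5 = 10.

10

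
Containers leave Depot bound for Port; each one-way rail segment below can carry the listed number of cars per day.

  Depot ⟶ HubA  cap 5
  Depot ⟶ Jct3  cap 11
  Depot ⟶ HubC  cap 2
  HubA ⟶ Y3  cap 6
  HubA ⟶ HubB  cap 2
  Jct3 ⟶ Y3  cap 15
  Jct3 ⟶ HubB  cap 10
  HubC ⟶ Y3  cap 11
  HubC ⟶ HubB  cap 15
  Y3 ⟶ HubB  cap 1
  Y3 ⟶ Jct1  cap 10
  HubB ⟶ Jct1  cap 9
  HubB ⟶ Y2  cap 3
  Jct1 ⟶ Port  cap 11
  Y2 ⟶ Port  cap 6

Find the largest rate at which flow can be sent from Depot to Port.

14

Augment Depot→HubA→Y3→Jct1→Port: bottleneck 5, flow now 5.
Augment Depot→Jct3→Y3→Jct1→Port: bottleneck 5, flow now 10.
Augment Depot→Jct3→HubB→Jct1→Port: bottleneck 1, flow now 11.
Augment Depot→Jct3→HubB→Y2→Port: bottleneck 3, flow now 14.
No augmenting path remains; maximum flow = 14.
In the residual graph, reachable from Depot: {Depot, HubA, Jct3, HubC, Y3, HubB, Jct1}.
Min-cut edges: HubB→Y2 (3), Jct1→Port (11); capacity 3 + 11 = 14.
This cut is saturated, so no flow can exceed 14.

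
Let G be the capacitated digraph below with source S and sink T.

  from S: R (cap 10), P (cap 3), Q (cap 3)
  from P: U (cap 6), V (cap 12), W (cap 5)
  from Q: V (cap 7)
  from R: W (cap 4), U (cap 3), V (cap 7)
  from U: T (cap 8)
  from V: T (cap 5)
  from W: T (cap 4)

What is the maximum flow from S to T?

15

Augment S→P→U→T: bottleneck 3, flow now 3.
Augment S→Q→V→T: bottleneck 3, flow now 6.
Augment S→R→U→T: bottleneck 3, flow now 9.
Augment S→R→V→T: bottleneck 2, flow now 11.
Augment S→R→W→T: bottleneck 4, flow now 15.
No augmenting path remains; maximum flow = 15.
In the residual graph, reachable from S: {S, Q, R, V}.
Min-cut edges: S→P (3), R→U (3), R→W (4), V→T (5); capacity 3 + 3 + 4 + 5 = 15.
This cut is saturated, so no flow can exceed 15.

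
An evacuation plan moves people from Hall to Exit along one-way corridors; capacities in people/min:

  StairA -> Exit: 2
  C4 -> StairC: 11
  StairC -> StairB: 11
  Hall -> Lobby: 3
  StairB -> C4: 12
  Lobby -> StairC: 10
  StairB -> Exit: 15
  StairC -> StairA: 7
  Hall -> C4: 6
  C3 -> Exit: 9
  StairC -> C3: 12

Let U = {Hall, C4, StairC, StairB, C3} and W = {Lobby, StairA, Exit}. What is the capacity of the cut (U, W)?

Edges leaving {Hall, C4, StairC, StairB, C3}: Hall→Lobby (3), StairC→StairA (7), StairB→Exit (15), C3→Exit (9).
Cut capacity = 3 + 7 + 15 + 9 = 34.

34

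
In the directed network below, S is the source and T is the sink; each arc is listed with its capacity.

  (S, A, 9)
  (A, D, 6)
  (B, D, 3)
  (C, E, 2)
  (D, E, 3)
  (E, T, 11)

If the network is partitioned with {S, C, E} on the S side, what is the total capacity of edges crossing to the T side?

20

Edges leaving {S, C, E}: S→A (9), E→T (11).
Cut capacity = 9 + 11 = 20.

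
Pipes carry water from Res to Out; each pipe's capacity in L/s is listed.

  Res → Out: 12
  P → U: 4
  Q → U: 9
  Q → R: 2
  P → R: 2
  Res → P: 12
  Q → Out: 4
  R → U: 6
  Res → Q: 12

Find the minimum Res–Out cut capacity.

Augment Res→Out: bottleneck 12, flow now 12.
Augment Res→Q→Out: bottleneck 4, flow now 16.
No augmenting path remains; maximum flow = 16.
By max-flow min-cut, the minimum cut capacity equals the max flow.
In the residual graph, reachable from Res: {Res, P, Q, R, U}.
Min-cut edges: Res→Out (12), Q→Out (4); capacity 12 + 4 = 16.

16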